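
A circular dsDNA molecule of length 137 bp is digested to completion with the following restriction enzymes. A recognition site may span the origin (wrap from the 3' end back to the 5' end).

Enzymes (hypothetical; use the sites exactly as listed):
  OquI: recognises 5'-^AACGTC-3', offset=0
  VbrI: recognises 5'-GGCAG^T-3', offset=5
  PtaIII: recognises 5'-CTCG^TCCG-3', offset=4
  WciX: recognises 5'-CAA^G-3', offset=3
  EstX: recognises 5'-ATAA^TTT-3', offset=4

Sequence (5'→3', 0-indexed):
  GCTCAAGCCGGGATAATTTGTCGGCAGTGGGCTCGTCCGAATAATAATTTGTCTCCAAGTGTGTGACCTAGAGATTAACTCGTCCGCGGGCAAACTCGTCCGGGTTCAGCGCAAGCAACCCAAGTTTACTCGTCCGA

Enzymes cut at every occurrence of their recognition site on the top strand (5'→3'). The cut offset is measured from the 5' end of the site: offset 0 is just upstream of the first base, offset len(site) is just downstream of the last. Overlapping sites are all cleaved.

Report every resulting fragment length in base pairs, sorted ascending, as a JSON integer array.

Site scan:
  OquI (AACGTC, off=0): no sites
  VbrI GGCAGT/5: at [22] ⇒ [27]
  PtaIII CTCGTCCG/4: at [31, 78, 94, 128] ⇒ [35, 82, 98, 132]
  WciX CAAG/3: at [3, 55, 111, 120] ⇒ [6, 58, 114, 123]
  EstX ATAATTT/4: at [12, 43] ⇒ [16, 47]

All cut coordinates (distinct, sorted): [6, 16, 27, 35, 47, 58, 82, 98, 114, 123, 132]

Fragment lengths:
  6→16: 10 bp
  16→27: 11 bp
  27→35: 8 bp
  35→47: 12 bp
  47→58: 11 bp
  58→82: 24 bp
  82→98: 16 bp
  98→114: 16 bp
  114→123: 9 bp
  123→132: 9 bp
  132→6 (wrap): 137-132+6 = 11 bp

[8,9,9,10,11,11,11,12,16,16,24]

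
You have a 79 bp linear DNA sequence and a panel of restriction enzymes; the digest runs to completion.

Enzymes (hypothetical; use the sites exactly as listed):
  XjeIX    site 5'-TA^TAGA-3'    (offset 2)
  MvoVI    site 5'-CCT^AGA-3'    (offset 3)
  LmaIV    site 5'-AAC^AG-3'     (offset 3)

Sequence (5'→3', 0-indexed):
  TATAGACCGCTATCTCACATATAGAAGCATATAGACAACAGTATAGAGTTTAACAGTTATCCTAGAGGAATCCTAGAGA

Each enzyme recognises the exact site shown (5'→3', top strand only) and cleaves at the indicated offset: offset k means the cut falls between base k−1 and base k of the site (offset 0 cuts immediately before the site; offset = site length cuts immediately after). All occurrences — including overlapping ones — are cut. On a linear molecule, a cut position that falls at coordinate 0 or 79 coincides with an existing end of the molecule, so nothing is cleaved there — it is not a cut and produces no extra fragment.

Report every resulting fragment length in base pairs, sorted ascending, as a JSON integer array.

Site scan:
  XjeIX (TATAGA, off=2): starts [0, 19, 29, 41] → cuts [2, 21, 31, 43]
  MvoVI (CCTAGA, off=3): starts [60, 71] → cuts [63, 74]
  LmaIV (AACAG, off=3): starts [36, 51] → cuts [39, 54]

Pooled cuts: [2, 21, 31, 39, 43, 54, 63, 74]

Fragment lengths:
  [0,2): 2 bp
  [2,21): 19 bp
  [21,31): 10 bp
  [31,39): 8 bp
  [39,43): 4 bp
  [43,54): 11 bp
  [54,63): 9 bp
  [63,74): 11 bp
  [74,79): 5 bp

[2,4,5,8,9,10,11,11,19]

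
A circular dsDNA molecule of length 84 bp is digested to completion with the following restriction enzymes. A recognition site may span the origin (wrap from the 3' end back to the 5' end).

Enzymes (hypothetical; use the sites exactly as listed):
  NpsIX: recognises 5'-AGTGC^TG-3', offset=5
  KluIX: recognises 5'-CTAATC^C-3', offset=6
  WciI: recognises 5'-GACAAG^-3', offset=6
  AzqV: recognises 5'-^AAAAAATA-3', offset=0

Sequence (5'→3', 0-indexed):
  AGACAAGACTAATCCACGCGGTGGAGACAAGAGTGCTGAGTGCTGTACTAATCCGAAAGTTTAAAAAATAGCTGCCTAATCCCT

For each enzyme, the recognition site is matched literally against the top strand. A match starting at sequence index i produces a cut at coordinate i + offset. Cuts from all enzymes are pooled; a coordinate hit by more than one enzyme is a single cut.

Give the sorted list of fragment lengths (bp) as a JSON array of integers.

[5,7,7,9,10,10,17,19]

Per-enzyme occurrences:
  NpsIX (AGTGCTG, off=5): starts [31, 38] → cuts [36, 43]
  KluIX (CTAATCC, off=6): starts [8, 47, 75] → cuts [14, 53, 81]
  WciI (GACAAG, off=6): starts [1, 25] → cuts [7, 31]
  AzqV (AAAAAATA, off=0): starts [62] → cuts [62]

All cut coordinates (distinct, sorted): [7, 14, 31, 36, 43, 53, 62, 81]

Fragment lengths:
  7→14: 7 bp
  14→31: 17 bp
  31→36: 5 bp
  36→43: 7 bp
  43→53: 10 bp
  53→62: 9 bp
  62→81: 19 bp
  81→7 (wrap): 84-81+7 = 10 bp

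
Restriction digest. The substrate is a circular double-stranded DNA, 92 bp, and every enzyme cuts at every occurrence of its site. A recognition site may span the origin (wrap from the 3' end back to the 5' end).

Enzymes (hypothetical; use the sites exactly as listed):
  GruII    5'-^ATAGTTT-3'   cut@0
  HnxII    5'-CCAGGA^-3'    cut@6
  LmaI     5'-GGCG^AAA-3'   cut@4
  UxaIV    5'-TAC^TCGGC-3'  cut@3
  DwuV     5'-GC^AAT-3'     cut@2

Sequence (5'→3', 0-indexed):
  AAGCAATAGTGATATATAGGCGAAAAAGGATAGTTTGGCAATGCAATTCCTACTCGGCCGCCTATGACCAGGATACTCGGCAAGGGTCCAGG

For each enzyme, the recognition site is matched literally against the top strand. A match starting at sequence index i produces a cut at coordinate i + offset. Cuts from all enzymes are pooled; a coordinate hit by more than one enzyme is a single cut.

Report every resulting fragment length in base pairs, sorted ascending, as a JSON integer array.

Site scan:
  GruII ATAGTTT/0: at [29] ⇒ [29]
  HnxII CCAGGA/6: at [67, 87] ⇒ [1, 73]
  LmaI GGCGAAA/4: at [18] ⇒ [22]
  UxaIV TACTCGGC/3: at [50, 73] ⇒ [53, 76]
  DwuV GCAAT/2: at [2, 37, 42] ⇒ [4, 39, 44]

All cut coordinates (distinct, sorted): [1, 4, 22, 29, 39, 44, 53, 73, 76]

Fragment lengths:
  1→4: 3 bp
  4→22: 18 bp
  22→29: 7 bp
  29→39: 10 bp
  39→44: 5 bp
  44→53: 9 bp
  53→73: 20 bp
  73→76: 3 bp
  76→1 (wrap): 92-76+1 = 17 bp

[3,3,5,7,9,10,17,18,20]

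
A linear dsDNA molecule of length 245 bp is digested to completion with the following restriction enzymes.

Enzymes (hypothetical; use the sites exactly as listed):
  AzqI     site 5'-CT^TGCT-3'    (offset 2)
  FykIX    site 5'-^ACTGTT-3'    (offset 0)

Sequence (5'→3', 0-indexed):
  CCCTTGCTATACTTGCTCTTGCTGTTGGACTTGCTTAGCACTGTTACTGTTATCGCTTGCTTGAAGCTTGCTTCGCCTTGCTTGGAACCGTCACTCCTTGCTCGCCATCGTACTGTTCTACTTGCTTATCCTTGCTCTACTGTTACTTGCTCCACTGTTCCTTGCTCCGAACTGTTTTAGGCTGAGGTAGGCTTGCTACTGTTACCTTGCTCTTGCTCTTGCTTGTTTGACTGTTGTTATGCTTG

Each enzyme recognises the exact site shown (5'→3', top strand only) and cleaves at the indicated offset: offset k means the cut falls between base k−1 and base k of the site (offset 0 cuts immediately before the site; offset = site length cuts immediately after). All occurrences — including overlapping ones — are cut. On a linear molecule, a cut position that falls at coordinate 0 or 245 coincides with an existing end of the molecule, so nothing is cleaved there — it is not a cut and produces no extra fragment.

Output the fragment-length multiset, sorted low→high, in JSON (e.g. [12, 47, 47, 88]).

[4,4,6,6,6,6,6,6,8,8,9,9,9,10,10,10,10,11,11,12,12,13,16,20,23]

Scan for sites:
  AzqI (CTTGCT, off=2): starts [2, 11, 17, 29, 55, 66, 76, 96, 120, 130, 145, 160, 191, 205, 211, 217] → cuts [4, 13, 19, 31, 57, 68, 78, 98, 122, 132, 147, 162, 193, 207, 213, 219]
  FykIX (ACTGTT, off=0): starts [39, 45, 111, 138, 153, 170, 197, 229] → cuts [39, 45, 111, 138, 153, 170, 197, 229]

All cut coordinates (distinct, sorted): [4, 13, 19, 31, 39, 45, 57, 68, 78, 98, 111, 122, 132, 138, 147, 153, 162, 170, 193, 197, 207, 213, 219, 229]

Fragments:
  [0,4): 4 bp
  [4,13): 9 bp
  [13,19): 6 bp
  [19,31): 12 bp
  [31,39): 8 bp
  [39,45): 6 bp
  [45,57): 12 bp
  [57,68): 11 bp
  [68,78): 10 bp
  [78,98): 20 bp
  [98,111): 13 bp
  [111,122): 11 bp
  [122,132): 10 bp
  [132,138): 6 bp
  [138,147): 9 bp
  [147,153): 6 bp
  [153,162): 9 bp
  [162,170): 8 bp
  [170,193): 23 bp
  [193,197): 4 bp
  [197,207): 10 bp
  [207,213): 6 bp
  [213,219): 6 bp
  [219,229): 10 bp
  [229,245): 16 bp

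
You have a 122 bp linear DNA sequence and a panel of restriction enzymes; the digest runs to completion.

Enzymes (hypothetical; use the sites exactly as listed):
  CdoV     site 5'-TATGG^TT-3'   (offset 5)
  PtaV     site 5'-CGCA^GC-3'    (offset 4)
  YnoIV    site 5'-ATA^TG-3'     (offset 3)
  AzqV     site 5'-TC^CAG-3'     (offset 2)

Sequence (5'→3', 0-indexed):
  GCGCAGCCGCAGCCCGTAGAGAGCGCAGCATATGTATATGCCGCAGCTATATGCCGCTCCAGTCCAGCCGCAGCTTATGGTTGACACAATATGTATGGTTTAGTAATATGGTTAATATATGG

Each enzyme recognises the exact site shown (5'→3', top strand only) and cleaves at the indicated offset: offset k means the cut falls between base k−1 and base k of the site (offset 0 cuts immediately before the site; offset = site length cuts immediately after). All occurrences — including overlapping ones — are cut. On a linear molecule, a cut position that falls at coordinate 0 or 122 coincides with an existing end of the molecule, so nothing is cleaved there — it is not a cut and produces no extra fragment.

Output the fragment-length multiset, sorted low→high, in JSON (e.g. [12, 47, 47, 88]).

Per-enzyme occurrences:
  CdoV (TATGGTT, off=5): starts [75, 93, 106] → cuts [80, 98, 111]
  PtaV (CGCAGC, off=4): starts [1, 7, 23, 41, 68] → cuts [5, 11, 27, 45, 72]
  YnoIV (ATATG, off=3): starts [29, 35, 48, 88, 105, 116] → cuts [32, 38, 51, 91, 108, 119]
  AzqV (TCCAG, off=2): starts [57, 62] → cuts [59, 64]

Pooled cuts: [5, 11, 27, 32, 38, 45, 51, 59, 64, 72, 80, 91, 98, 108, 111, 119]

Fragment lengths:
  [0,5): 5 bp
  [5,11): 6 bp
  [11,27): 16 bp
  [27,32): 5 bp
  [32,38): 6 bp
  [38,45): 7 bp
  [45,51): 6 bp
  [51,59): 8 bp
  [59,64): 5 bp
  [64,72): 8 bp
  [72,80): 8 bp
  [80,91): 11 bp
  [91,98): 7 bp
  [98,108): 10 bp
  [108,111): 3 bp
  [111,119): 8 bp
  [119,122): 3 bp

[3,3,5,5,5,6,6,6,7,7,8,8,8,8,10,11,16]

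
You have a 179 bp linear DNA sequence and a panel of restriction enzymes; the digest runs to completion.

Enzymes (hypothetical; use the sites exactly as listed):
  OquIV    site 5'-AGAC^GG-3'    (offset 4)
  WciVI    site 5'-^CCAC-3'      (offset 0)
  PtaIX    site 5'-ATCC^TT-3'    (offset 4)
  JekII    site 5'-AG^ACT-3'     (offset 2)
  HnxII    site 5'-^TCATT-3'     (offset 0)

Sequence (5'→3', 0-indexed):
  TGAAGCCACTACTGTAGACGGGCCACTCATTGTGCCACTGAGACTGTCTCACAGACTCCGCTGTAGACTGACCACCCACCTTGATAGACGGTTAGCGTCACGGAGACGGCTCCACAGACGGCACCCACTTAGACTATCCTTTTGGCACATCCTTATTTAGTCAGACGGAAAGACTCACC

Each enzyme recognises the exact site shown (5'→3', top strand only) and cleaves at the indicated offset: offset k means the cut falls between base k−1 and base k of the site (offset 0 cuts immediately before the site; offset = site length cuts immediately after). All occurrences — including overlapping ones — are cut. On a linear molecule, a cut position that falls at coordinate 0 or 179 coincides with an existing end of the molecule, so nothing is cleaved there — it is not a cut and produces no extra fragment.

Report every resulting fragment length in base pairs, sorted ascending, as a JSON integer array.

[3,4,4,4,5,5,5,6,7,7,8,8,8,8,12,12,13,14,14,14,18]

Site scan:
  OquIV AGACGG/4: at [15, 85, 103, 115, 162] ⇒ [19, 89, 107, 119, 166]
  WciVI CCAC/0: at [5, 22, 34, 71, 75, 111, 124] ⇒ [5, 22, 34, 71, 75, 111, 124]
  PtaIX ATCCTT/4: at [135, 148] ⇒ [139, 152]
  JekII AGACT/2: at [40, 52, 64, 130, 170] ⇒ [42, 54, 66, 132, 172]
  HnxII TCATT/0: at [26] ⇒ [26]

All cut coordinates (distinct, sorted): [5, 19, 22, 26, 34, 42, 54, 66, 71, 75, 89, 107, 111, 119, 124, 132, 139, 152, 166, 172]

Fragment lengths:
  [0,5): 5 bp
  [5,19): 14 bp
  [19,22): 3 bp
  [22,26): 4 bp
  [26,34): 8 bp
  [34,42): 8 bp
  [42,54): 12 bp
  [54,66): 12 bp
  [66,71): 5 bp
  [71,75): 4 bp
  [75,89): 14 bp
  [89,107): 18 bp
  [107,111): 4 bp
  [111,119): 8 bp
  [119,124): 5 bp
  [124,132): 8 bp
  [132,139): 7 bp
  [139,152): 13 bp
  [152,166): 14 bp
  [166,172): 6 bp
  [172,179): 7 bp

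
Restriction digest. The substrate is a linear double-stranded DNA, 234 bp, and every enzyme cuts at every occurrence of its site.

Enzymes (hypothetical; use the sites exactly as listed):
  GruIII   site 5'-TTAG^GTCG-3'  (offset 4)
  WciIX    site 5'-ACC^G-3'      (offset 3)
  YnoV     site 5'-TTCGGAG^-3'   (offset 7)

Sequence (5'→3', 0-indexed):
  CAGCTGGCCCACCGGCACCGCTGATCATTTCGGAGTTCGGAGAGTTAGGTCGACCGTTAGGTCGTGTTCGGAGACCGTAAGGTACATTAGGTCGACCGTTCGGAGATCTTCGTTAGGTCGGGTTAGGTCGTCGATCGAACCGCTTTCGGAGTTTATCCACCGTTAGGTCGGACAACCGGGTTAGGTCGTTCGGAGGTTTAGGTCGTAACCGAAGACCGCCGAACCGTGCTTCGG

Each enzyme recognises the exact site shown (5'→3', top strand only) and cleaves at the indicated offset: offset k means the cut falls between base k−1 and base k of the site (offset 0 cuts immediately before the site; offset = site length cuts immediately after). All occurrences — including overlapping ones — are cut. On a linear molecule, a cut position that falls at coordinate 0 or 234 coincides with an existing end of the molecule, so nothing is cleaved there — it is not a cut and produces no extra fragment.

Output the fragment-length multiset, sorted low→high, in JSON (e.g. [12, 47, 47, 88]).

Site scan:
  GruIII (TTAGGTCG, off=4): starts [44, 56, 86, 112, 122, 162, 180, 197] → cuts [48, 60, 90, 116, 126, 166, 184, 201]
  WciIX (ACCG, off=3): starts [10, 16, 52, 73, 94, 138, 158, 174, 207, 214, 222] → cuts [13, 19, 55, 76, 97, 141, 161, 177, 210, 217, 225]
  YnoV (TTCGGAG, off=7): starts [28, 35, 66, 98, 144, 188] → cuts [35, 42, 73, 105, 151, 195]

All cut coordinates (distinct, sorted): [13, 19, 35, 42, 48, 55, 60, 73, 76, 90, 97, 105, 116, 126, 141, 151, 161, 166, 177, 184, 195, 201, 210, 217, 225]

Fragments:
  [0,13): 13 bp
  [13,19): 6 bp
  [19,35): 16 bp
  [35,42): 7 bp
  [42,48): 6 bp
  [48,55): 7 bp
  [55,60): 5 bp
  [60,73): 13 bp
  [73,76): 3 bp
  [76,90): 14 bp
  [90,97): 7 bp
  [97,105): 8 bp
  [105,116): 11 bp
  [116,126): 10 bp
  [126,141): 15 bp
  [141,151): 10 bp
  [151,161): 10 bp
  [161,166): 5 bp
  [166,177): 11 bp
  [177,184): 7 bp
  [184,195): 11 bp
  [195,201): 6 bp
  [201,210): 9 bp
  [210,217): 7 bp
  [217,225): 8 bp
  [225,234): 9 bp

[3,5,5,6,6,6,7,7,7,7,7,8,8,9,9,10,10,10,11,11,11,13,13,14,15,16]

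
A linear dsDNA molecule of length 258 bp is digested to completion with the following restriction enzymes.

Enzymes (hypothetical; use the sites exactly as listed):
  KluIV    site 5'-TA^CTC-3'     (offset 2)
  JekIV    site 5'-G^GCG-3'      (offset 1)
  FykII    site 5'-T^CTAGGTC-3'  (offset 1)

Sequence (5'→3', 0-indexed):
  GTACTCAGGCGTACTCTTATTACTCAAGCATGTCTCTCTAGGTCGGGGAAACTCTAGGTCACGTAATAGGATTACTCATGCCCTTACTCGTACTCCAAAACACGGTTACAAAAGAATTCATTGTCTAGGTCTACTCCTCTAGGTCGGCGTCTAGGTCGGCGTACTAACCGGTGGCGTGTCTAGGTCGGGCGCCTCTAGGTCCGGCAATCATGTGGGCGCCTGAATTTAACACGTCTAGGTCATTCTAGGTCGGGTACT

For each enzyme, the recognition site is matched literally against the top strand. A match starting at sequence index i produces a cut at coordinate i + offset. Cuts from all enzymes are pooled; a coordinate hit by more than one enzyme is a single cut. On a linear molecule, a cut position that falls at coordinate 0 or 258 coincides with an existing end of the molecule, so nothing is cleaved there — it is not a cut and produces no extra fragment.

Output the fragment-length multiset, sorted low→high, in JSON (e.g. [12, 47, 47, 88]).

[3,4,5,5,5,6,6,6,8,8,9,9,9,10,12,14,15,15,16,19,21,21,32]

Per-enzyme occurrences:
  KluIV TACTC/2: at [1, 11, 20, 72, 84, 90, 131] ⇒ [3, 13, 22, 74, 86, 92, 133]
  JekIV GGCG/1: at [7, 145, 157, 172, 187, 214] ⇒ [8, 146, 158, 173, 188, 215]
  FykII TCTAGGTC/1: at [36, 52, 123, 137, 149, 178, 193, 233, 243] ⇒ [37, 53, 124, 138, 150, 179, 194, 234, 244]

Pooled cuts: [3, 8, 13, 22, 37, 53, 74, 86, 92, 124, 133, 138, 146, 150, 158, 173, 179, 188, 194, 215, 234, 244]

Fragments:
  [0,3): 3 bp
  [3,8): 5 bp
  [8,13): 5 bp
  [13,22): 9 bp
  [22,37): 15 bp
  [37,53): 16 bp
  [53,74): 21 bp
  [74,86): 12 bp
  [86,92): 6 bp
  [92,124): 32 bp
  [124,133): 9 bp
  [133,138): 5 bp
  [138,146): 8 bp
  [146,150): 4 bp
  [150,158): 8 bp
  [158,173): 15 bp
  [173,179): 6 bp
  [179,188): 9 bp
  [188,194): 6 bp
  [194,215): 21 bp
  [215,234): 19 bp
  [234,244): 10 bp
  [244,258): 14 bp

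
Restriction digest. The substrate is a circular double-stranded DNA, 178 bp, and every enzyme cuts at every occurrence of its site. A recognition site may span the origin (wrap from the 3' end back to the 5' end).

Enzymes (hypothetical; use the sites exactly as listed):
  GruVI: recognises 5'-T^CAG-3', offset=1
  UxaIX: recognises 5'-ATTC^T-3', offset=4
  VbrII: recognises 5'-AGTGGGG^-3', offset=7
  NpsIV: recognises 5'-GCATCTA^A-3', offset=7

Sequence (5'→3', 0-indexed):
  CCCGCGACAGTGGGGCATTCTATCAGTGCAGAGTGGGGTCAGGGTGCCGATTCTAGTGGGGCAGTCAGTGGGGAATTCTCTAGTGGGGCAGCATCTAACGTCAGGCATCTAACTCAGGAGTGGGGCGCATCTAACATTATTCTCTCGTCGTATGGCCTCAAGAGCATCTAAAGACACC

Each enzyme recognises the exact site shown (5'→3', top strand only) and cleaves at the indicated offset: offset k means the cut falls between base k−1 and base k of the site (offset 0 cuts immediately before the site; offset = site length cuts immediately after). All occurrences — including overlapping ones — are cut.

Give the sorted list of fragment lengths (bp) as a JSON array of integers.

[1,3,3,4,4,5,5,8,8,8,9,9,10,10,11,14,15,23,28]

Per-enzyme occurrences:
  GruVI TCAG/1: at [22, 38, 64, 100, 113] ⇒ [23, 39, 65, 101, 114]
  UxaIX ATTCT/4: at [16, 49, 74, 138] ⇒ [20, 53, 78, 142]
  VbrII AGTGGGG/7: at [8, 31, 54, 66, 81, 118] ⇒ [15, 38, 61, 73, 88, 125]
  NpsIV GCATCTAA/7: at [90, 104, 126, 163] ⇒ [97, 111, 133, 170]

All cut coordinates (distinct, sorted): [15, 20, 23, 38, 39, 53, 61, 65, 73, 78, 88, 97, 101, 111, 114, 125, 133, 142, 170]

Fragments:
  15→20: 5 bp
  20→23: 3 bp
  23→38: 15 bp
  38→39: 1 bp
  39→53: 14 bp
  53→61: 8 bp
  61→65: 4 bp
  65→73: 8 bp
  73→78: 5 bp
  78→88: 10 bp
  88→97: 9 bp
  97→101: 4 bp
  101→111: 10 bp
  111→114: 3 bp
  114→125: 11 bp
  125→133: 8 bp
  133→142: 9 bp
  142→170: 28 bp
  170→15 (wrap): 178-170+15 = 23 bp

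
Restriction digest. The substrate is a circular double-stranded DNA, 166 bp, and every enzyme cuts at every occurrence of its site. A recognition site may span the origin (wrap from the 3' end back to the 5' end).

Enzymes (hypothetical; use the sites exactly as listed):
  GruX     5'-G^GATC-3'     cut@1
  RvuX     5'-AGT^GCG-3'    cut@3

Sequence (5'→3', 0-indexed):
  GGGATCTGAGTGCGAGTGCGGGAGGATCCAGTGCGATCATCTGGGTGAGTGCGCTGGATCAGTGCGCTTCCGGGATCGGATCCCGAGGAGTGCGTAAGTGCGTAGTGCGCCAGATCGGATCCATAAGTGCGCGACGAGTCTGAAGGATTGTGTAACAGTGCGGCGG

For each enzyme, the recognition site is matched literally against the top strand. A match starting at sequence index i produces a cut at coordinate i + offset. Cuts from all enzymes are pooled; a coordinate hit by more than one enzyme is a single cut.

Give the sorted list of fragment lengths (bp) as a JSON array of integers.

Site scan:
  GruX (GGATC, off=1): starts [1, 23, 55, 72, 77, 116] → cuts [2, 24, 56, 73, 78, 117]
  RvuX (AGTGCG, off=3): starts [8, 14, 29, 47, 60, 88, 96, 103, 125, 156] → cuts [11, 17, 32, 50, 63, 91, 99, 106, 128, 159]

All cut coordinates (distinct, sorted): [2, 11, 17, 24, 32, 50, 56, 63, 73, 78, 91, 99, 106, 117, 128, 159]

Fragment lengths:
  2→11: 9 bp
  11→17: 6 bp
  17→24: 7 bp
  24→32: 8 bp
  32→50: 18 bp
  50→56: 6 bp
  56→63: 7 bp
  63→73: 10 bp
  73→78: 5 bp
  78→91: 13 bp
  91→99: 8 bp
  99→106: 7 bp
  106→117: 11 bp
  117→128: 11 bp
  128→159: 31 bp
  159→2 (wrap): 166-159+2 = 9 bp

[5,6,6,7,7,7,8,8,9,9,10,11,11,13,18,31]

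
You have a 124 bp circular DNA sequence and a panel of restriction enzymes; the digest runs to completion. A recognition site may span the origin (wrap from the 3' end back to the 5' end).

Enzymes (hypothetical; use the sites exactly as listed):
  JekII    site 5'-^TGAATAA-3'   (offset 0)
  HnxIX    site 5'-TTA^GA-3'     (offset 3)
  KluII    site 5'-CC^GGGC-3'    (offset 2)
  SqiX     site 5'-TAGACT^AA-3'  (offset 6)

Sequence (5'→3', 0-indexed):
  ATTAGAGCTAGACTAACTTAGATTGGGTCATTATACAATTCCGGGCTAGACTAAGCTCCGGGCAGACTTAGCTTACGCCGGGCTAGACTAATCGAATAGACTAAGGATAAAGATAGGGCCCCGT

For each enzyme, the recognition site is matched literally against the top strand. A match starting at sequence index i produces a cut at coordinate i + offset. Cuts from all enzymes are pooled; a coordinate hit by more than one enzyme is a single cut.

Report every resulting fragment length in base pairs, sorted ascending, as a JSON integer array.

Scan for sites:
  JekII (TGAATAA, off=0): no sites
  HnxIX TTAGA/3: at [1, 17] ⇒ [4, 20]
  KluII CCGGGC/2: at [40, 57, 77] ⇒ [42, 59, 79]
  SqiX TAGACTAA/6: at [8, 46, 83, 96] ⇒ [14, 52, 89, 102]

Pooled cuts: [4, 14, 20, 42, 52, 59, 79, 89, 102]

Fragment lengths:
  4→14: 10 bp
  14→20: 6 bp
  20→42: 22 bp
  42→52: 10 bp
  52→59: 7 bp
  59→79: 20 bp
  79→89: 10 bp
  89→102: 13 bp
  102→4 (wrap): 124-102+4 = 26 bp

[6,7,10,10,10,13,20,22,26]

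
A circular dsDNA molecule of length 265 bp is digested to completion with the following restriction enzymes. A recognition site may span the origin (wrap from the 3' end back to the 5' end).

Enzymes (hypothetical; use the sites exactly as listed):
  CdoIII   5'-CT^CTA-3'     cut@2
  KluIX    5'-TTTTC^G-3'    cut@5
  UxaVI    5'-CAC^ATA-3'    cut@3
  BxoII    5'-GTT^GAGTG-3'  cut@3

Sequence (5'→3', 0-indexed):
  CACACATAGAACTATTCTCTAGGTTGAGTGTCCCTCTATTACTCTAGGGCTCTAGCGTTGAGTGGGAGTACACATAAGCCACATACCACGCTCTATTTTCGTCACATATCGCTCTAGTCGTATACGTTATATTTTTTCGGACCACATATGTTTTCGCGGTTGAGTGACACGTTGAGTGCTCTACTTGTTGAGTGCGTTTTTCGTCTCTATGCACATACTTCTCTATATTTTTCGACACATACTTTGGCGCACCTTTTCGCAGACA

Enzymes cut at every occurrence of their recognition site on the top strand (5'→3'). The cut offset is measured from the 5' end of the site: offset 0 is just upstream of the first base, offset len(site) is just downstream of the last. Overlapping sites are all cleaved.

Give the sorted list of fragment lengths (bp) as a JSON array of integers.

[4,5,5,6,7,7,7,8,8,8,8,8,8,8,9,9,10,10,10,11,12,12,13,13,14,20,25]

Scan for sites:
  CdoIII (CTCTA, off=2): starts [16, 33, 41, 49, 90, 111, 178, 204, 220] → cuts [18, 35, 43, 51, 92, 113, 180, 206, 222]
  KluIX (TTTTCG, off=5): starts [95, 133, 150, 197, 228, 253] → cuts [100, 138, 155, 202, 233, 258]
  UxaVI (CACATA, off=3): starts [2, 70, 79, 102, 142, 211, 235] → cuts [5, 73, 82, 105, 145, 214, 238]
  BxoII (GTTGAGTG, off=3): starts [22, 56, 158, 170, 186] → cuts [25, 59, 161, 173, 189]

Pooled cuts: [5, 18, 25, 35, 43, 51, 59, 73, 82, 92, 100, 105, 113, 138, 145, 155, 161, 173, 180, 189, 202, 206, 214, 222, 233, 238, 258]

Fragment lengths:
  5→18: 13 bp
  18→25: 7 bp
  25→35: 10 bp
  35→43: 8 bp
  43→51: 8 bp
  51→59: 8 bp
  59→73: 14 bp
  73→82: 9 bp
  82→92: 10 bp
  92→100: 8 bp
  100→105: 5 bp
  105→113: 8 bp
  113→138: 25 bp
  138→145: 7 bp
  145→155: 10 bp
  155→161: 6 bp
  161→173: 12 bp
  173→180: 7 bp
  180→189: 9 bp
  189→202: 13 bp
  202→206: 4 bp
  206→214: 8 bp
  214→222: 8 bp
  222→233: 11 bp
  233→238: 5 bp
  238→258: 20 bp
  258→5 (wrap): 265-258+5 = 12 bp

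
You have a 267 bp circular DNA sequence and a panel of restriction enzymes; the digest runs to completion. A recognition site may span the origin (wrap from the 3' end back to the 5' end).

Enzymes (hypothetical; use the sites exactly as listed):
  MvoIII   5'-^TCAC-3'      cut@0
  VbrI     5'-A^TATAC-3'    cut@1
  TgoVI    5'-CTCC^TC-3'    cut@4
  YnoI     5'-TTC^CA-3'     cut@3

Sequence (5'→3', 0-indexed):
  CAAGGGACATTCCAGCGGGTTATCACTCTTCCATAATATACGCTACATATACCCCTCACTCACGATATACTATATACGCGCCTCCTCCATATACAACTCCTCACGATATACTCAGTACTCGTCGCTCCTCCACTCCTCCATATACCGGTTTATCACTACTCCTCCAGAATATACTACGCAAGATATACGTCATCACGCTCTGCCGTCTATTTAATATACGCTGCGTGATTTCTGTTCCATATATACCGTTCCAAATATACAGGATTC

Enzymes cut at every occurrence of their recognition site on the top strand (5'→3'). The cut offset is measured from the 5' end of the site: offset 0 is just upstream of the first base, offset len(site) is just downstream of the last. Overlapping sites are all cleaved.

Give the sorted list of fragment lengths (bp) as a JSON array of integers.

Scan for sites:
  MvoIII TCAC/0: at [22, 55, 59, 100, 152, 192] ⇒ [22, 55, 59, 100, 152, 192]
  VbrI ATATAC/1: at [35, 46, 64, 71, 88, 105, 139, 168, 182, 213, 240, 254] ⇒ [36, 47, 65, 72, 89, 106, 140, 169, 183, 214, 241, 255]
  TgoVI CTCCTC/4: at [81, 96, 124, 132, 158] ⇒ [85, 100, 128, 136, 162]
  YnoI TTCCA/3: at [9, 28, 234, 248, 264] ⇒ [0, 12, 31, 237, 251]

All cut coordinates (distinct, sorted): [0, 12, 22, 31, 36, 47, 55, 59, 65, 72, 85, 89, 100, 106, 128, 136, 140, 152, 162, 169, 183, 192, 214, 237, 241, 251, 255]

Fragment lengths:
  0→12: 12 bp
  12→22: 10 bp
  22→31: 9 bp
  31→36: 5 bp
  36→47: 11 bp
  47→55: 8 bp
  55→59: 4 bp
  59→65: 6 bp
  65→72: 7 bp
  72→85: 13 bp
  85→89: 4 bp
  89→100: 11 bp
  100→106: 6 bp
  106→128: 22 bp
  128→136: 8 bp
  136→140: 4 bp
  140→152: 12 bp
  152→162: 10 bp
  162→169: 7 bp
  169→183: 14 bp
  183→192: 9 bp
  192→214: 22 bp
  214→237: 23 bp
  237→241: 4 bp
  241→251: 10 bp
  251→255: 4 bp
  255→0 (wrap): 267-255+0 = 12 bp

[4,4,4,4,4,5,6,6,7,7,8,8,9,9,10,10,10,11,11,12,12,12,13,14,22,22,23]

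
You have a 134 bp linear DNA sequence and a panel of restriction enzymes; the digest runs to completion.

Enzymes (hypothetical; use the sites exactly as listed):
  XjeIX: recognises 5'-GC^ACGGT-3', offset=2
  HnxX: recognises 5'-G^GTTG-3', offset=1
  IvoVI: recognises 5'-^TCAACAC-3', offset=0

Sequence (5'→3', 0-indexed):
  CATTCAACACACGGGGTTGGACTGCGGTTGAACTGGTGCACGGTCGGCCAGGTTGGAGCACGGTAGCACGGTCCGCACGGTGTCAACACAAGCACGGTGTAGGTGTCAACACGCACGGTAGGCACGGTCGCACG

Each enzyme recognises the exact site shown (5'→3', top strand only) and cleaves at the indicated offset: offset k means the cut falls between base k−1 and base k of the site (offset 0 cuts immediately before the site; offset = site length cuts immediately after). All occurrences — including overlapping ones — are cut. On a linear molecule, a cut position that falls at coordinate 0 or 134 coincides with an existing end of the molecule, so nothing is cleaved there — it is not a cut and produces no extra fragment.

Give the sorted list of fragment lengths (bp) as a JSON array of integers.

Scan for sites:
  XjeIX GCACGGT/2: at [37, 57, 65, 74, 91, 112, 121] ⇒ [39, 59, 67, 76, 93, 114, 123]
  HnxX GGTTG/1: at [14, 25, 50] ⇒ [15, 26, 51]
  IvoVI TCAACAC/0: at [3, 82, 105] ⇒ [3, 82, 105]

All cut coordinates (distinct, sorted): [3, 15, 26, 39, 51, 59, 67, 76, 82, 93, 105, 114, 123]

Fragment lengths:
  [0,3): 3 bp
  [3,15): 12 bp
  [15,26): 11 bp
  [26,39): 13 bp
  [39,51): 12 bp
  [51,59): 8 bp
  [59,67): 8 bp
  [67,76): 9 bp
  [76,82): 6 bp
  [82,93): 11 bp
  [93,105): 12 bp
  [105,114): 9 bp
  [114,123): 9 bp
  [123,134): 11 bp

[3,6,8,8,9,9,9,11,11,11,12,12,12,13]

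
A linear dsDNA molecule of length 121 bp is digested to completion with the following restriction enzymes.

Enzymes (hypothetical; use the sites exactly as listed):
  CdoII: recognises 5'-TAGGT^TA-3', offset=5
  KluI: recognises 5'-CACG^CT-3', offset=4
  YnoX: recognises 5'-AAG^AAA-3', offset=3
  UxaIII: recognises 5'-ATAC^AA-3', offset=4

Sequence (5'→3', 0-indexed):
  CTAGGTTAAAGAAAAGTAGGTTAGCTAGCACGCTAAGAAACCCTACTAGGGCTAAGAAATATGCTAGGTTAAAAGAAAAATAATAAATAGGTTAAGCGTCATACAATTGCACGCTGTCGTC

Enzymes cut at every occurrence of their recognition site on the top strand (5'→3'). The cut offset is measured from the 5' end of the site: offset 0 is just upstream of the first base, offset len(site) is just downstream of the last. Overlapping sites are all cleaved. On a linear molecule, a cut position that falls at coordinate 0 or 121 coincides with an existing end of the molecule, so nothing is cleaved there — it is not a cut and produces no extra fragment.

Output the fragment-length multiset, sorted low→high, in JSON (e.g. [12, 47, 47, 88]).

[5,5,6,6,8,9,10,11,12,13,17,19]

Scan for sites:
  CdoII (TAGGTTA, off=5): starts [1, 16, 64, 87] → cuts [6, 21, 69, 92]
  KluI (CACGCT, off=4): starts [28, 109] → cuts [32, 113]
  YnoX (AAGAAA, off=3): starts [8, 34, 53, 72] → cuts [11, 37, 56, 75]
  UxaIII (ATACAA, off=4): starts [100] → cuts [104]

All cut coordinates (distinct, sorted): [6, 11, 21, 32, 37, 56, 69, 75, 92, 104, 113]

Fragment lengths:
  [0,6): 6 bp
  [6,11): 5 bp
  [11,21): 10 bp
  [21,32): 11 bp
  [32,37): 5 bp
  [37,56): 19 bp
  [56,69): 13 bp
  [69,75): 6 bp
  [75,92): 17 bp
  [92,104): 12 bp
  [104,113): 9 bp
  [113,121): 8 bp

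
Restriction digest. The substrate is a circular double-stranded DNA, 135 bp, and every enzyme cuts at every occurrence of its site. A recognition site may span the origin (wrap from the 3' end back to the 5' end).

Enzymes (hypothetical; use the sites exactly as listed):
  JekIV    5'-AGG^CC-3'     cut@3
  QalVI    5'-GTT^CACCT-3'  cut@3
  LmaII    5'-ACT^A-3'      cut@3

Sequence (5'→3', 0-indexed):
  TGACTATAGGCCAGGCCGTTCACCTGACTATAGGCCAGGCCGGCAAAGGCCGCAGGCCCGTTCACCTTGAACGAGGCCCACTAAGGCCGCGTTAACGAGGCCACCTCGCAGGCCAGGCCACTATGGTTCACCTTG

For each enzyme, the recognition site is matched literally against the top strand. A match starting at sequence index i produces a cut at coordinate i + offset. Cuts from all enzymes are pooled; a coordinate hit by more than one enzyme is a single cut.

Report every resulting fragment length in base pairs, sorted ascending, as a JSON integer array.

[4,5,5,5,5,5,5,5,6,6,6,7,9,10,12,12,14,14]

Scan for sites:
  JekIV AGGCC/3: at [7, 12, 31, 36, 46, 53, 73, 83, 97, 109, 114] ⇒ [10, 15, 34, 39, 49, 56, 76, 86, 100, 112, 117]
  QalVI GTTCACCT/3: at [17, 59, 125] ⇒ [20, 62, 128]
  LmaII ACTA/3: at [2, 26, 79, 119] ⇒ [5, 29, 82, 122]

Pooled cuts: [5, 10, 15, 20, 29, 34, 39, 49, 56, 62, 76, 82, 86, 100, 112, 117, 122, 128]

Fragment lengths:
  5→10: 5 bp
  10→15: 5 bp
  15→20: 5 bp
  20→29: 9 bp
  29→34: 5 bp
  34→39: 5 bp
  39→49: 10 bp
  49→56: 7 bp
  56→62: 6 bp
  62→76: 14 bp
  76→82: 6 bp
  82→86: 4 bp
  86→100: 14 bp
  100→112: 12 bp
  112→117: 5 bp
  117→122: 5 bp
  122→128: 6 bp
  128→5 (wrap): 135-128+5 = 12 bp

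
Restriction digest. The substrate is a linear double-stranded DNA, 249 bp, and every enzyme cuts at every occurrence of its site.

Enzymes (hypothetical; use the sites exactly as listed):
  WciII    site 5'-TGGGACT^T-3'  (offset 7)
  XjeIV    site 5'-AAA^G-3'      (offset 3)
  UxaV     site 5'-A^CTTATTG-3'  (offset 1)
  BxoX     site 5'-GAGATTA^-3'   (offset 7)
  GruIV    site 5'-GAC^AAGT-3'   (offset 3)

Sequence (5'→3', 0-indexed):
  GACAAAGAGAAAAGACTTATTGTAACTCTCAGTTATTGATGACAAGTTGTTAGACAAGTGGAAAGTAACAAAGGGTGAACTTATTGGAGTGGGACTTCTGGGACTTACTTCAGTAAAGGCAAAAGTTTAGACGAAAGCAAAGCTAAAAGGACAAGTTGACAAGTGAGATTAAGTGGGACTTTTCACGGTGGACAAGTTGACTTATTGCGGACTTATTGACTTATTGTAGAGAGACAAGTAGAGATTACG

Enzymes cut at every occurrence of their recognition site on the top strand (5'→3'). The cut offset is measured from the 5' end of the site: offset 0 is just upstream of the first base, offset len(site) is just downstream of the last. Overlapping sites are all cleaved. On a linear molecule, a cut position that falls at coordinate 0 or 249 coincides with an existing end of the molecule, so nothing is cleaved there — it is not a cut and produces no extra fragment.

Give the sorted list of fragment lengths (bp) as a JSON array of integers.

[2,2,4,5,6,7,7,7,7,7,8,8,8,9,9,9,11,11,12,12,12,12,13,16,17,28]

Site scan:
  WciII (TGGGACTT, off=7): starts [89, 98, 173] → cuts [96, 105, 180]
  XjeIV (AAAG, off=3): starts [3, 10, 61, 69, 114, 121, 133, 138, 145] → cuts [6, 13, 64, 72, 117, 124, 136, 141, 148]
  UxaV (ACTTATTG, off=1): starts [14, 78, 199, 210, 218] → cuts [15, 79, 200, 211, 219]
  BxoX (GAGATTA, off=7): starts [164, 240] → cuts [171, 247]
  GruIV (GACAAGT, off=3): starts [40, 52, 149, 157, 190, 232] → cuts [43, 55, 152, 160, 193, 235]

Pooled cuts: [6, 13, 15, 43, 55, 64, 72, 79, 96, 105, 117, 124, 136, 141, 148, 152, 160, 171, 180, 193, 200, 211, 219, 235, 247]

Fragments:
  [0,6): 6 bp
  [6,13): 7 bp
  [13,15): 2 bp
  [15,43): 28 bp
  [43,55): 12 bp
  [55,64): 9 bp
  [64,72): 8 bp
  [72,79): 7 bp
  [79,96): 17 bp
  [96,105): 9 bp
  [105,117): 12 bp
  [117,124): 7 bp
  [124,136): 12 bp
  [136,141): 5 bp
  [141,148): 7 bp
  [148,152): 4 bp
  [152,160): 8 bp
  [160,171): 11 bp
  [171,180): 9 bp
  [180,193): 13 bp
  [193,200): 7 bp
  [200,211): 11 bp
  [211,219): 8 bp
  [219,235): 16 bp
  [235,247): 12 bp
  [247,249): 2 bp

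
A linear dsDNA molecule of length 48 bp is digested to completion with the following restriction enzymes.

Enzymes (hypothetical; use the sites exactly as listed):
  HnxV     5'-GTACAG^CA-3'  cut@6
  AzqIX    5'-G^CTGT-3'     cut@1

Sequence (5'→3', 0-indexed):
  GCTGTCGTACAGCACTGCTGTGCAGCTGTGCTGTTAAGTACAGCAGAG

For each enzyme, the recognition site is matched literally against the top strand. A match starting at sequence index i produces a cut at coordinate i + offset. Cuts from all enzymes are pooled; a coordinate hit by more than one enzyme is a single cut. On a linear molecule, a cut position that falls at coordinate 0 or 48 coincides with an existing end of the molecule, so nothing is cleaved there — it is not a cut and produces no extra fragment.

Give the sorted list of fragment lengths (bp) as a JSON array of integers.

Scan for sites:
  HnxV GTACAGCA/6: at [6, 37] ⇒ [12, 43]
  AzqIX GCTGT/1: at [0, 16, 24, 29] ⇒ [1, 17, 25, 30]

All cut coordinates (distinct, sorted): [1, 12, 17, 25, 30, 43]

Fragment lengths:
  [0,1): 1 bp
  [1,12): 11 bp
  [12,17): 5 bp
  [17,25): 8 bp
  [25,30): 5 bp
  [30,43): 13 bp
  [43,48): 5 bp

[1,5,5,5,8,11,13]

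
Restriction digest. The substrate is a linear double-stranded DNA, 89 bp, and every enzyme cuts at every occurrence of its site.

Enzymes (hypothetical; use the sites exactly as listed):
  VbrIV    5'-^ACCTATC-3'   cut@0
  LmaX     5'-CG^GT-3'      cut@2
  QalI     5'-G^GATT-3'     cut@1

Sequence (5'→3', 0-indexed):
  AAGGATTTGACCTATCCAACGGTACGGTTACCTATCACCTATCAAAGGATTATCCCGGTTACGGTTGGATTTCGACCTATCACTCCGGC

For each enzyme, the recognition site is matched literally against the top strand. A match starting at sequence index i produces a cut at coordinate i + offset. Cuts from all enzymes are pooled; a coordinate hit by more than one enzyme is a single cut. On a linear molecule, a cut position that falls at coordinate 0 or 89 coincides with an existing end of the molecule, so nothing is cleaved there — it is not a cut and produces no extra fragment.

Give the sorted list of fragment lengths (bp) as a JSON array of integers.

[3,3,4,5,6,6,7,7,10,11,12,15]

Per-enzyme occurrences:
  VbrIV ACCTATC/0: at [9, 29, 36, 74] ⇒ [9, 29, 36, 74]
  LmaX CGGT/2: at [19, 24, 55, 61] ⇒ [21, 26, 57, 63]
  QalI GGATT/1: at [2, 46, 66] ⇒ [3, 47, 67]

Pooled cuts: [3, 9, 21, 26, 29, 36, 47, 57, 63, 67, 74]

Fragments:
  [0,3): 3 bp
  [3,9): 6 bp
  [9,21): 12 bp
  [21,26): 5 bp
  [26,29): 3 bp
  [29,36): 7 bp
  [36,47): 11 bp
  [47,57): 10 bp
  [57,63): 6 bp
  [63,67): 4 bp
  [67,74): 7 bp
  [74,89): 15 bp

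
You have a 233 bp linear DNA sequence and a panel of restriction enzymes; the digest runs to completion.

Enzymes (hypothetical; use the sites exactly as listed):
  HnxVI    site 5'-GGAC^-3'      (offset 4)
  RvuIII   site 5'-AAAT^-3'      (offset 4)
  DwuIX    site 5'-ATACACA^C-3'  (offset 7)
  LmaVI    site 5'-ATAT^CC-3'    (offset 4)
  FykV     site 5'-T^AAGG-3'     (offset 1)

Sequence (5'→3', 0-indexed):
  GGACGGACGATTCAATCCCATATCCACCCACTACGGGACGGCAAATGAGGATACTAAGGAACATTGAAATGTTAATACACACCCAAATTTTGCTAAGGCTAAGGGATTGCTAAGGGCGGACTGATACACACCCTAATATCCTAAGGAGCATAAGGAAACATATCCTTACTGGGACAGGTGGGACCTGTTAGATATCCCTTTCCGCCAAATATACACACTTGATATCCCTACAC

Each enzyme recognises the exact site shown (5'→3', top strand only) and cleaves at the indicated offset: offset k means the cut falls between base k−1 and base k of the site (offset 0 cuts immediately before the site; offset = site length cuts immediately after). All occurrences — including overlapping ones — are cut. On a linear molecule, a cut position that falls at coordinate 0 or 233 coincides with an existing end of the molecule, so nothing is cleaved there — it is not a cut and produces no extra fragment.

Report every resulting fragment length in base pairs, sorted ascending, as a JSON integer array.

[3,4,4,6,6,7,7,7,8,8,9,9,9,9,9,10,11,11,11,12,12,15,15,15,16]

Per-enzyme occurrences:
  HnxVI GGAC/4: at [0, 4, 35, 117, 171, 180] ⇒ [4, 8, 39, 121, 175, 184]
  RvuIII AAAT/4: at [42, 66, 84, 206] ⇒ [46, 70, 88, 210]
  DwuIX ATACACAC/7: at [74, 123, 210] ⇒ [81, 130, 217]
  LmaVI ATATCC/4: at [19, 135, 159, 191, 221] ⇒ [23, 139, 163, 195, 225]
  FykV TAAGG/1: at [54, 93, 99, 110, 141, 150] ⇒ [55, 94, 100, 111, 142, 151]

Pooled cuts: [4, 8, 23, 39, 46, 55, 70, 81, 88, 94, 100, 111, 121, 130, 139, 142, 151, 163, 175, 184, 195, 210, 217, 225]

Fragments:
  [0,4): 4 bp
  [4,8): 4 bp
  [8,23): 15 bp
  [23,39): 16 bp
  [39,46): 7 bp
  [46,55): 9 bp
  [55,70): 15 bp
  [70,81): 11 bp
  [81,88): 7 bp
  [88,94): 6 bp
  [94,100): 6 bp
  [100,111): 11 bp
  [111,121): 10 bp
  [121,130): 9 bp
  [130,139): 9 bp
  [139,142): 3 bp
  [142,151): 9 bp
  [151,163): 12 bp
  [163,175): 12 bp
  [175,184): 9 bp
  [184,195): 11 bp
  [195,210): 15 bp
  [210,217): 7 bp
  [217,225): 8 bp
  [225,233): 8 bp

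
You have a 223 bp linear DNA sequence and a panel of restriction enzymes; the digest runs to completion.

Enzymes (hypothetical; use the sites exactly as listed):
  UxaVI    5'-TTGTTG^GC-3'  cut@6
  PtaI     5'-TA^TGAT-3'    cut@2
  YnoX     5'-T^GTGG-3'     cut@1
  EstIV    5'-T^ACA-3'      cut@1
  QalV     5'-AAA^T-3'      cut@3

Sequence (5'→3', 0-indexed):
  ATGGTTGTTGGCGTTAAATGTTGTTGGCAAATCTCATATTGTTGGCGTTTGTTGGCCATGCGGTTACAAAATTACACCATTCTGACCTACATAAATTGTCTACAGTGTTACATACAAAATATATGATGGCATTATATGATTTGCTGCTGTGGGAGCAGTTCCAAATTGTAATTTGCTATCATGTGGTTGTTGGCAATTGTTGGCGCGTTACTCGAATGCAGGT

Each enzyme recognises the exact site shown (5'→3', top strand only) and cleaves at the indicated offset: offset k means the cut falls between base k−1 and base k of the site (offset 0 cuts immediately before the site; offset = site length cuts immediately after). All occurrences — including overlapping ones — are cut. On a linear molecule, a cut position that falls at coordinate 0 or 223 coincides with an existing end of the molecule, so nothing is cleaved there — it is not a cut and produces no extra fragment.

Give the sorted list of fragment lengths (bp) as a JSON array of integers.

Site scan:
  UxaVI TTGTTGGC/6: at [4, 20, 38, 48, 186, 196] ⇒ [10, 26, 44, 54, 192, 202]
  PtaI TATGAT/2: at [121, 134] ⇒ [123, 136]
  YnoX TGTGG/1: at [147, 181] ⇒ [148, 182]
  EstIV TACA/1: at [64, 72, 87, 100, 108, 112] ⇒ [65, 73, 88, 101, 109, 113]
  QalV AAAT/3: at [15, 28, 68, 92, 116, 162] ⇒ [18, 31, 71, 95, 119, 165]

All cut coordinates (distinct, sorted): [10, 18, 26, 31, 44, 54, 65, 71, 73, 88, 95, 101, 109, 113, 119, 123, 136, 148, 165, 182, 192, 202]

Fragments:
  [0,10): 10 bp
  [10,18): 8 bp
  [18,26): 8 bp
  [26,31): 5 bp
  [31,44): 13 bp
  [44,54): 10 bp
  [54,65): 11 bp
  [65,71): 6 bp
  [71,73): 2 bp
  [73,88): 15 bp
  [88,95): 7 bp
  [95,101): 6 bp
  [101,109): 8 bp
  [109,113): 4 bp
  [113,119): 6 bp
  [119,123): 4 bp
  [123,136): 13 bp
  [136,148): 12 bp
  [148,165): 17 bp
  [165,182): 17 bp
  [182,192): 10 bp
  [192,202): 10 bp
  [202,223): 21 bp

[2,4,4,5,6,6,6,7,8,8,8,10,10,10,10,11,12,13,13,15,17,17,21]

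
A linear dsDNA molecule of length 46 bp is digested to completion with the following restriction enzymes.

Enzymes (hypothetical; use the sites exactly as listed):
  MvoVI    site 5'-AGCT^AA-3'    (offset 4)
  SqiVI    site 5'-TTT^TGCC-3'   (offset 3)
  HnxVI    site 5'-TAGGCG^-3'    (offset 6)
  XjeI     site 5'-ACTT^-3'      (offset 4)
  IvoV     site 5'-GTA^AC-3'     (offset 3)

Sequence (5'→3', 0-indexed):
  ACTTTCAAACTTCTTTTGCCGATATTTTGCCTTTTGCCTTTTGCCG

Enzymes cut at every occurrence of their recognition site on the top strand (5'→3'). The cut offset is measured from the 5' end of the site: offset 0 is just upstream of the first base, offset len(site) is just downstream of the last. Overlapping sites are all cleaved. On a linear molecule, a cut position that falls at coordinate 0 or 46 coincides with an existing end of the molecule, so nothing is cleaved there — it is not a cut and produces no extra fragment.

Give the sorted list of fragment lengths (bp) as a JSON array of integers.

[4,4,5,7,7,8,11]

Scan for sites:
  MvoVI (AGCTAA, off=4): no sites
  SqiVI (TTTTGCC, off=3): starts [13, 24, 31, 38] → cuts [16, 27, 34, 41]
  HnxVI (TAGGCG, off=6): no sites
  XjeI (ACTT, off=4): starts [0, 8] → cuts [4, 12]
  IvoV (GTAAC, off=3): no sites

Pooled cuts: [4, 12, 16, 27, 34, 41]

Fragment lengths:
  [0,4): 4 bp
  [4,12): 8 bp
  [12,16): 4 bp
  [16,27): 11 bp
  [27,34): 7 bp
  [34,41): 7 bp
  [41,46): 5 bp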